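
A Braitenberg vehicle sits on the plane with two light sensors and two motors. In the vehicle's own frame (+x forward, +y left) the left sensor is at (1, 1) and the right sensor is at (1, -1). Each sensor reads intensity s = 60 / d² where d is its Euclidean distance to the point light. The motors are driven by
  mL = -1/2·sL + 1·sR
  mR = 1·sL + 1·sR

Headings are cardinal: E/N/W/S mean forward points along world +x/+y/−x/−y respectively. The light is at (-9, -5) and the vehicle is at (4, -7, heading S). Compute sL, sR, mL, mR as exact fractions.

12/41 20/51 514/2091 1432/2091

left sensor world pos  = (5, -8); dL² = 205
right sensor world pos = (3, -8); dR² = 153
sL = 60/205 = 12/41
sR = 60/153 = 20/51
mL = -1/2·sL + 1·sR = 514/2091
mR = 1·sL + 1·sR = 1432/2091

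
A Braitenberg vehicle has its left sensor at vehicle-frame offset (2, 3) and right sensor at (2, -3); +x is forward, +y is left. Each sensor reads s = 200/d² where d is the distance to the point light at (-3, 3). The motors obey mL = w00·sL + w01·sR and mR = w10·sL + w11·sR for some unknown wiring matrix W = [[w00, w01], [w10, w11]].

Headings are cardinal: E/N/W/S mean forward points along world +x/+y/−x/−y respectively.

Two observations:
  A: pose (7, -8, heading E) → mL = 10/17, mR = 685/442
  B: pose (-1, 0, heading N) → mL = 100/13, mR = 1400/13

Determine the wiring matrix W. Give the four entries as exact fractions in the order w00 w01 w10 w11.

obs A: pose=(7,-8,E) → sL=25/26, sR=10/17, mL=10/17, mR=685/442
obs B: pose=(-1,0,N) → sL=100, sR=100/13, mL=100/13, mR=1400/13
sensor matrix S = [[25/26, 10/17], [100, 100/13]]; det S = -147750/2873
solve [mL_A; mL_B] = S·[w00; w01] and [mR_A; mR_B] = S·[w10; w11]:
  w00 = 0, w01 = 1, w10 = 1, w11 = 1

0 1 1 1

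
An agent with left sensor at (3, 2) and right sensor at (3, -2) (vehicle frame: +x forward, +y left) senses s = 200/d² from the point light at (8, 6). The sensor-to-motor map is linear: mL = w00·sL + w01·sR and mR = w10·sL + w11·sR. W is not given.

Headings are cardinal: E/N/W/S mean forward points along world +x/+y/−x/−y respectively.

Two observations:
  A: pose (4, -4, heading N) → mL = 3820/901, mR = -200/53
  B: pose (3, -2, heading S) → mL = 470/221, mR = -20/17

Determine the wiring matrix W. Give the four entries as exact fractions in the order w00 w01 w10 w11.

1 1/2 0 -1

obs A: pose=(4,-4,N) → sL=40/17, sR=200/53, mL=3820/901, mR=-200/53
obs B: pose=(3,-2,S) → sL=20/13, sR=20/17, mL=470/221, mR=-20/17
sensor matrix S = [[40/17, 200/53], [20/13, 20/17]]; det S = -604800/199121
solve [mL_A; mL_B] = S·[w00; w01] and [mR_A; mR_B] = S·[w10; w11]:
  w00 = 1, w01 = 1/2, w10 = 0, w11 = -1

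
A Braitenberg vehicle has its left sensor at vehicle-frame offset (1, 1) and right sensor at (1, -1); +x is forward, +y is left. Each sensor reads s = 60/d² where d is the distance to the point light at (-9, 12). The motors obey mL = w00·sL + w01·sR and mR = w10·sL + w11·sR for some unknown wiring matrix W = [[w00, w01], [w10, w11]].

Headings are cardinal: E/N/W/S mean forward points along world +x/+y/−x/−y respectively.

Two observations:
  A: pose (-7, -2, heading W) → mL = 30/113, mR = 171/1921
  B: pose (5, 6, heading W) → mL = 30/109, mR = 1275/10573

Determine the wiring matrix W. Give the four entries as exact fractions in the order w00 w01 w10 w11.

1 0 1 -1/2

obs A: pose=(-7,-2,W) → sL=30/113, sR=6/17, mL=30/113, mR=171/1921
obs B: pose=(5,6,W) → sL=30/109, sR=30/97, mL=30/109, mR=1275/10573
sensor matrix S = [[30/113, 6/17], [30/109, 30/97]]; det S = -305280/20310733
solve [mL_A; mL_B] = S·[w00; w01] and [mR_A; mR_B] = S·[w10; w11]:
  w00 = 1, w01 = 0, w10 = 1, w11 = -1/2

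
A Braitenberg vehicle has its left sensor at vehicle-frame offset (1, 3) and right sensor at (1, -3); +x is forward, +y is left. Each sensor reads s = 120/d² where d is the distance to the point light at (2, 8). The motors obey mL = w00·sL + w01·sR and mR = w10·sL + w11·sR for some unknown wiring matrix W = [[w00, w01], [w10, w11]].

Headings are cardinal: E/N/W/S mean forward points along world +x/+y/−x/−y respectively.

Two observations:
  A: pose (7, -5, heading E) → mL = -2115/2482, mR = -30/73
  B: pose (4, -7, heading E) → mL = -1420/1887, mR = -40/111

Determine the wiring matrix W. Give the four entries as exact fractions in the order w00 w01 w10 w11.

-1/2 -1 0 -1

obs A: pose=(7,-5,E) → sL=15/17, sR=30/73, mL=-2115/2482, mR=-30/73
obs B: pose=(4,-7,E) → sL=40/51, sR=40/111, mL=-1420/1887, mR=-40/111
sensor matrix S = [[15/17, 30/73], [40/51, 40/111]]; det S = -200/45917
solve [mL_A; mL_B] = S·[w00; w01] and [mR_A; mR_B] = S·[w10; w11]:
  w00 = -1/2, w01 = -1, w10 = 0, w11 = -1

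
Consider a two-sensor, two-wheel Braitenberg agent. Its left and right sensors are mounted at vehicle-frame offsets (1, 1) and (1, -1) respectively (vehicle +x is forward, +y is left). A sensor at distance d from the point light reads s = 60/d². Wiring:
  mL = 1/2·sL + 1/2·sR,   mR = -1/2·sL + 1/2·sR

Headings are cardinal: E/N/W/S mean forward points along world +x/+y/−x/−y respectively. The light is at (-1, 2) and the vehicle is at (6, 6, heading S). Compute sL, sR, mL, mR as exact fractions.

left sensor world pos  = (7, 5); dL² = 73
right sensor world pos = (5, 5); dR² = 45
sL = 60/73 = 60/73
sR = 60/45 = 4/3
mL = 1/2·sL + 1/2·sR = 236/219
mR = -1/2·sL + 1/2·sR = 56/219

60/73 4/3 236/219 56/219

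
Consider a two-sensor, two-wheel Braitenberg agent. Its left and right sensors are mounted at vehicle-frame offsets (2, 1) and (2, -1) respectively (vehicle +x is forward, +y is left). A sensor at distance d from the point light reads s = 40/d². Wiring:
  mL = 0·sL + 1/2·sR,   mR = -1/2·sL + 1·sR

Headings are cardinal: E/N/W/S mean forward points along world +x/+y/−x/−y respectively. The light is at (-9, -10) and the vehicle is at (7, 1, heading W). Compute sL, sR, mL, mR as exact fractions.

left sensor world pos  = (5, 0); dL² = 296
right sensor world pos = (5, 2); dR² = 340
sL = 40/296 = 5/37
sR = 40/340 = 2/17
mL = 0·sL + 1/2·sR = 1/17
mR = -1/2·sL + 1·sR = 63/1258

5/37 2/17 1/17 63/1258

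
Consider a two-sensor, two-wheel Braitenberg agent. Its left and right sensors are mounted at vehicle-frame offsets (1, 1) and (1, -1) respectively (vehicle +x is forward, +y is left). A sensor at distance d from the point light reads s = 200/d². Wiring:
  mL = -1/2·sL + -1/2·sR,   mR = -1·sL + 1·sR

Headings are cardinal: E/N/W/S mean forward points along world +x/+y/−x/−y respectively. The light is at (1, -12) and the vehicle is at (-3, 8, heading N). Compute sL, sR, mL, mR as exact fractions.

100/233 4/9 -916/2097 32/2097

left sensor world pos  = (-4, 9); dL² = 466
right sensor world pos = (-2, 9); dR² = 450
sL = 200/466 = 100/233
sR = 200/450 = 4/9
mL = -1/2·sL + -1/2·sR = -916/2097
mR = -1·sL + 1·sR = 32/2097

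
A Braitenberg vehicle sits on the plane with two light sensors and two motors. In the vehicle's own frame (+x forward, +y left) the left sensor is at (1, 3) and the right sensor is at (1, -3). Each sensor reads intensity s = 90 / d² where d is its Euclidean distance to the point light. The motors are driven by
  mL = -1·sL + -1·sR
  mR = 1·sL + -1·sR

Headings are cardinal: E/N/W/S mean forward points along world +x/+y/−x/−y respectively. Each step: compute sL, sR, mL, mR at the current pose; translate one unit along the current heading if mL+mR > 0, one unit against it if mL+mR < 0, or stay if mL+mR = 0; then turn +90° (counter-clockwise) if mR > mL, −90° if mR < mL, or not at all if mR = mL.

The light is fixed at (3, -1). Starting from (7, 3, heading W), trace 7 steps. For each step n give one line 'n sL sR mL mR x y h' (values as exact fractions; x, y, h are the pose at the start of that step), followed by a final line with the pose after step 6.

0 9 45/29 -306/29 216/29 7 3 W
1 90/73 90/13 -7740/949 -5400/949 8 3 S
2 9/10 9/4 -63/20 -27/20 8 4 E
3 90/37 18/17 -2196/629 864/629 7 4 N
4 9 45/29 -306/29 216/29 7 3 W
5 90/73 90/13 -7740/949 -5400/949 8 3 S
6 9/10 9/4 -63/20 -27/20 8 4 E
final 7 4 N

n=0: pose=(7,3,W); sL=9, sR=45/29; mL=-306/29, mR=216/29; mL+mR=-90/29 → advance -1; mR−mL=18 → turn +1·90°
n=1: pose=(8,3,S); sL=90/73, sR=90/13; mL=-7740/949, mR=-5400/949; mL+mR=-180/13 → advance -1; mR−mL=180/73 → turn +1·90°
n=2: pose=(8,4,E); sL=9/10, sR=9/4; mL=-63/20, mR=-27/20; mL+mR=-9/2 → advance -1; mR−mL=9/5 → turn +1·90°
n=3: pose=(7,4,N); sL=90/37, sR=18/17; mL=-2196/629, mR=864/629; mL+mR=-36/17 → advance -1; mR−mL=180/37 → turn +1·90°
n=4: pose=(7,3,W); sL=9, sR=45/29; mL=-306/29, mR=216/29; mL+mR=-90/29 → advance -1; mR−mL=18 → turn +1·90°
n=5: pose=(8,3,S); sL=90/73, sR=90/13; mL=-7740/949, mR=-5400/949; mL+mR=-180/13 → advance -1; mR−mL=180/73 → turn +1·90°
n=6: pose=(8,4,E); sL=9/10, sR=9/4; mL=-63/20, mR=-27/20; mL+mR=-9/2 → advance -1; mR−mL=9/5 → turn +1·90°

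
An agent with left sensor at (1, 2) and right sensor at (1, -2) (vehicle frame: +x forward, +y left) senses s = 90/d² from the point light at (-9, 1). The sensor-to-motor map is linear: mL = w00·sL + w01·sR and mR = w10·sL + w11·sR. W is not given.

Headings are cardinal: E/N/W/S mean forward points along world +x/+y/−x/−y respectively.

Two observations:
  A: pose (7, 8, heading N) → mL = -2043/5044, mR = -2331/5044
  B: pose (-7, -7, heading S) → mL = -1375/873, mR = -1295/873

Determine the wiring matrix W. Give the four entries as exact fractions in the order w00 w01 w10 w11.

-1/2 -1 -1 -1/2

obs A: pose=(7,8,N) → sL=9/26, sR=45/194, mL=-2043/5044, mR=-2331/5044
obs B: pose=(-7,-7,S) → sL=90/97, sR=10/9, mL=-1375/873, mR=-1295/873
sensor matrix S = [[9/26, 45/194], [90/97, 10/9]]; det S = 20720/122317
solve [mL_A; mL_B] = S·[w00; w01] and [mR_A; mR_B] = S·[w10; w11]:
  w00 = -1/2, w01 = -1, w10 = -1, w11 = -1/2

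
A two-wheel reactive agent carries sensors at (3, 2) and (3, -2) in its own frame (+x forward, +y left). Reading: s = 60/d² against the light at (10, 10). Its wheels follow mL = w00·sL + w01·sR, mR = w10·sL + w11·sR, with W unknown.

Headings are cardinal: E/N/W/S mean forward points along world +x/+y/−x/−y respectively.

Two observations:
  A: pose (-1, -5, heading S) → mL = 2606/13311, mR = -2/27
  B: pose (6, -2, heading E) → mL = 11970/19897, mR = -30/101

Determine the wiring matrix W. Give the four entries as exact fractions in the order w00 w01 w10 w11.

obs A: pose=(-1,-5,S) → sL=4/27, sR=60/493, mL=2606/13311, mR=-2/27
obs B: pose=(6,-2,E) → sL=60/101, sR=60/197, mL=11970/19897, mR=-30/101
sensor matrix S = [[4/27, 60/493], [60/101, 60/197]]; det S = -2399360/88282989
solve [mL_A; mL_B] = S·[w00; w01] and [mR_A; mR_B] = S·[w10; w11]:
  w00 = 1/2, w01 = 1, w10 = -1/2, w11 = 0

1/2 1 -1/2 0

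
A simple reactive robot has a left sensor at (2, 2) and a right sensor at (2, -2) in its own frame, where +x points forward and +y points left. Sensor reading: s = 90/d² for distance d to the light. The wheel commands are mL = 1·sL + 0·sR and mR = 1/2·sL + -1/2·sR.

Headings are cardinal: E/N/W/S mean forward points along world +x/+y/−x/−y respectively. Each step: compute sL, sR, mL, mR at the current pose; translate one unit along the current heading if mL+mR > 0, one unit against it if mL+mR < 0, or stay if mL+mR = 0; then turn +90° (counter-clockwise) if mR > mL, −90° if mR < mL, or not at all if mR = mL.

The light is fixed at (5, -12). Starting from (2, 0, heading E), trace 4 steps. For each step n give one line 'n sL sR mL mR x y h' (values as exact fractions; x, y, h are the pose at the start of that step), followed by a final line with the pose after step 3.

0 90/197 90/101 90/197 -4320/19897 2 0 E
1 9/10 45/58 9/10 9/145 3 0 S
2 90/97 18/37 90/97 792/3589 3 -1 W
3 45/97 9/17 45/97 -54/1649 2 -1 N
final 2 0 E

n=0: pose=(2,0,E); sL=90/197, sR=90/101; mL=90/197, mR=-4320/19897; mL+mR=4770/19897 → advance +1; mR−mL=-13410/19897 → turn -1·90°
n=1: pose=(3,0,S); sL=9/10, sR=45/58; mL=9/10, mR=9/145; mL+mR=279/290 → advance +1; mR−mL=-243/290 → turn -1·90°
n=2: pose=(3,-1,W); sL=90/97, sR=18/37; mL=90/97, mR=792/3589; mL+mR=4122/3589 → advance +1; mR−mL=-2538/3589 → turn -1·90°
n=3: pose=(2,-1,N); sL=45/97, sR=9/17; mL=45/97, mR=-54/1649; mL+mR=711/1649 → advance +1; mR−mL=-819/1649 → turn -1·90°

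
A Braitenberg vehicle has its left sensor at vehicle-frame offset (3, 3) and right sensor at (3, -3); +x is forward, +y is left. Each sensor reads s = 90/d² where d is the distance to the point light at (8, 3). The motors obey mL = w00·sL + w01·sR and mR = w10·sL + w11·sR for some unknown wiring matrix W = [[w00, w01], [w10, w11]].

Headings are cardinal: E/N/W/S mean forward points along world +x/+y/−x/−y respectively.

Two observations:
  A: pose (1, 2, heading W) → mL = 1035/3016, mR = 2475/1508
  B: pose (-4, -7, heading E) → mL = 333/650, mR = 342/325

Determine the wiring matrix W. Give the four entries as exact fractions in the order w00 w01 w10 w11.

1 -1/2 1 1

obs A: pose=(1,2,W) → sL=45/58, sR=45/52, mL=1035/3016, mR=2475/1508
obs B: pose=(-4,-7,E) → sL=9/13, sR=9/25, mL=333/650, mR=342/325
sensor matrix S = [[45/58, 45/52], [9/13, 9/25]]; det S = -31347/98020
solve [mL_A; mL_B] = S·[w00; w01] and [mR_A; mR_B] = S·[w10; w11]:
  w00 = 1, w01 = -1/2, w10 = 1, w11 = 1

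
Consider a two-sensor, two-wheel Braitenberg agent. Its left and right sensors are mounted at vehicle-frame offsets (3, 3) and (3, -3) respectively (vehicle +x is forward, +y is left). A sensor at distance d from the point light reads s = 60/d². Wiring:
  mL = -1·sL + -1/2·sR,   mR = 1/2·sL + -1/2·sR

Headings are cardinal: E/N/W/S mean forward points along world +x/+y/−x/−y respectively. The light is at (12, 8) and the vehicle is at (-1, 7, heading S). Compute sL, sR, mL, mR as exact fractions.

left sensor world pos  = (2, 4); dL² = 116
right sensor world pos = (-4, 4); dR² = 272
sL = 60/116 = 15/29
sR = 60/272 = 15/68
mL = -1·sL + -1/2·sR = -2475/3944
mR = 1/2·sL + -1/2·sR = 585/3944

15/29 15/68 -2475/3944 585/3944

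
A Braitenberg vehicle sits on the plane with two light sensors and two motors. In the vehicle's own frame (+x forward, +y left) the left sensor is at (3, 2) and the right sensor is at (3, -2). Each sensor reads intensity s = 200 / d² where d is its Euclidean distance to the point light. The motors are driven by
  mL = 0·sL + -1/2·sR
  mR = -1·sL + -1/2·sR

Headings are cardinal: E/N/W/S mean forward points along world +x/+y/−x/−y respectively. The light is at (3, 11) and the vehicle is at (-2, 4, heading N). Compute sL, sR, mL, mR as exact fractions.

40/13 8 -4 -92/13

left sensor world pos  = (-4, 7); dL² = 65
right sensor world pos = (0, 7); dR² = 25
sL = 200/65 = 40/13
sR = 200/25 = 8
mL = 0·sL + -1/2·sR = -4
mR = -1·sL + -1/2·sR = -92/13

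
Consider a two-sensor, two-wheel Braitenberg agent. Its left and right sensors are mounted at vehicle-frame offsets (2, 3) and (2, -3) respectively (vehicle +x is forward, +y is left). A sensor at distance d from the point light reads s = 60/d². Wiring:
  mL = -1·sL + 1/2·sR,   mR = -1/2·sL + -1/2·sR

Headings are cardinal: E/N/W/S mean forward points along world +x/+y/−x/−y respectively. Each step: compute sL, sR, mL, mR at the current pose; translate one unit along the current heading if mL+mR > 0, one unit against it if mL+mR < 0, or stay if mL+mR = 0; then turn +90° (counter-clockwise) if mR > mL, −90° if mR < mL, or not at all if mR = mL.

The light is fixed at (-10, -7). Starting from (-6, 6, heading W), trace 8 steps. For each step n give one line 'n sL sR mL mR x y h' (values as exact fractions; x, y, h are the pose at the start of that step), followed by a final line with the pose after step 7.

0 15/26 3/13 -6/13 -21/52 -6 6 W
1 12/37 12/25 -78/925 -372/925 -5 6 S
2 6/13 30/149 -699/1937 -642/1937 -5 7 W
3 4/15 20/51 -6/85 -28/85 -4 7 S
4 3/8 3/17 -39/136 -75/272 -4 8 W
5 60/269 12/37 -606/9953 -2724/9953 -3 8 S
6 30/97 30/193 -4335/18721 -4350/18721 -3 9 W
7 60/349 12/89 -3246/31061 -4764/31061 -2 9 N
final -2 8 E

n=0: pose=(-6,6,W); sL=15/26, sR=3/13; mL=-6/13, mR=-21/52; mL+mR=-45/52 → advance -1; mR−mL=3/52 → turn +1·90°
n=1: pose=(-5,6,S); sL=12/37, sR=12/25; mL=-78/925, mR=-372/925; mL+mR=-18/37 → advance -1; mR−mL=-294/925 → turn -1·90°
n=2: pose=(-5,7,W); sL=6/13, sR=30/149; mL=-699/1937, mR=-642/1937; mL+mR=-9/13 → advance -1; mR−mL=57/1937 → turn +1·90°
n=3: pose=(-4,7,S); sL=4/15, sR=20/51; mL=-6/85, mR=-28/85; mL+mR=-2/5 → advance -1; mR−mL=-22/85 → turn -1·90°
n=4: pose=(-4,8,W); sL=3/8, sR=3/17; mL=-39/136, mR=-75/272; mL+mR=-9/16 → advance -1; mR−mL=3/272 → turn +1·90°
n=5: pose=(-3,8,S); sL=60/269, sR=12/37; mL=-606/9953, mR=-2724/9953; mL+mR=-90/269 → advance -1; mR−mL=-2118/9953 → turn -1·90°
n=6: pose=(-3,9,W); sL=30/97, sR=30/193; mL=-4335/18721, mR=-4350/18721; mL+mR=-45/97 → advance -1; mR−mL=-15/18721 → turn -1·90°
n=7: pose=(-2,9,N); sL=60/349, sR=12/89; mL=-3246/31061, mR=-4764/31061; mL+mR=-90/349 → advance -1; mR−mL=-1518/31061 → turn -1·90°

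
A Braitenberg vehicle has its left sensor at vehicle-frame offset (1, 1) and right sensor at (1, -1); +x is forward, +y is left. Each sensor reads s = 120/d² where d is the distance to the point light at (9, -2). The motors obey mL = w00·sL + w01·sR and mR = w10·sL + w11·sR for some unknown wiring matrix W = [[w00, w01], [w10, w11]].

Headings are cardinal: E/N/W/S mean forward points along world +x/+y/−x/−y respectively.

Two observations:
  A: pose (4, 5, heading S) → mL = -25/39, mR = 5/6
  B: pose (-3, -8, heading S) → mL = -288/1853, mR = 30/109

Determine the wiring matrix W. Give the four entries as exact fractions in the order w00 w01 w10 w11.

obs A: pose=(4,5,S) → sL=30/13, sR=5/3, mL=-25/39, mR=5/6
obs B: pose=(-3,-8,S) → sL=12/17, sR=60/109, mL=-288/1853, mR=30/109
sensor matrix S = [[30/13, 5/3], [12/17, 60/109]]; det S = 2260/24089
solve [mL_A; mL_B] = S·[w00; w01] and [mR_A; mR_B] = S·[w10; w11]:
  w00 = -1, w01 = 1, w10 = 0, w11 = 1/2

-1 1 0 1/2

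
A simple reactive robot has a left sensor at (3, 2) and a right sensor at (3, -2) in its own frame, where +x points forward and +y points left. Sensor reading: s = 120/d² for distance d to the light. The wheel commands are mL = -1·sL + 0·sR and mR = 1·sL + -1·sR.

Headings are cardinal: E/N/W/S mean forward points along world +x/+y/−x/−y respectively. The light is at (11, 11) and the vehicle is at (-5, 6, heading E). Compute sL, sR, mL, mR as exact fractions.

60/89 60/109 -60/89 1200/9701

left sensor world pos  = (-2, 8); dL² = 178
right sensor world pos = (-2, 4); dR² = 218
sL = 120/178 = 60/89
sR = 120/218 = 60/109
mL = -1·sL + 0·sR = -60/89
mR = 1·sL + -1·sR = 1200/9701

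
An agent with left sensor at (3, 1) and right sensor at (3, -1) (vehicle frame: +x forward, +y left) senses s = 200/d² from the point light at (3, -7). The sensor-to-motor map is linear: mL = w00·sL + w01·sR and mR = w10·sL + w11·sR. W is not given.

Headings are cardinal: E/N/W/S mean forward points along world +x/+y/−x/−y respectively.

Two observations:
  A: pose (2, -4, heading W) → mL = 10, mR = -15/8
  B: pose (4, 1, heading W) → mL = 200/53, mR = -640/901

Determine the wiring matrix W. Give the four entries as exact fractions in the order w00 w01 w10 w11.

1 0 -1/2 1/2

obs A: pose=(2,-4,W) → sL=10, sR=25/4, mL=10, mR=-15/8
obs B: pose=(4,1,W) → sL=200/53, sR=40/17, mL=200/53, mR=-640/901
sensor matrix S = [[10, 25/4], [200/53, 40/17]]; det S = -50/901
solve [mL_A; mL_B] = S·[w00; w01] and [mR_A; mR_B] = S·[w10; w11]:
  w00 = 1, w01 = 0, w10 = -1/2, w11 = 1/2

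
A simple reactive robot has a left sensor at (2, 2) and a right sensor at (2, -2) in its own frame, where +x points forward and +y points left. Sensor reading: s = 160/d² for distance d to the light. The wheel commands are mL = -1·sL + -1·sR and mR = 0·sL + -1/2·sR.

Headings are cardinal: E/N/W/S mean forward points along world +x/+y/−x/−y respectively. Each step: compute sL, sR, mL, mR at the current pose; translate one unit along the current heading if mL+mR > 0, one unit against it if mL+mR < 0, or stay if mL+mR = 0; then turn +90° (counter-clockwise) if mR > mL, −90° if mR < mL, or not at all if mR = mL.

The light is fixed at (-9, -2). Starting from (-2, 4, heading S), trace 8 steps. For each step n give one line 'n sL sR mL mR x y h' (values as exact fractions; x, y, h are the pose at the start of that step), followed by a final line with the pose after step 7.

n=0: pose=(-2,4,S); sL=160/97, sR=160/41; mL=-22080/3977, mR=-80/41; mL+mR=-29840/3977 → advance -1; mR−mL=14320/3977 → turn +1·90°
n=1: pose=(-2,5,E); sL=80/81, sR=80/53; mL=-10720/4293, mR=-40/53; mL+mR=-13960/4293 → advance -1; mR−mL=7480/4293 → turn +1·90°
n=2: pose=(-3,5,N); sL=160/97, sR=32/29; mL=-7744/2813, mR=-16/29; mL+mR=-9296/2813 → advance -1; mR−mL=6192/2813 → turn +1·90°
n=3: pose=(-3,4,W); sL=5, sR=2; mL=-7, mR=-1; mL+mR=-8 → advance -1; mR−mL=6 → turn +1·90°
n=4: pose=(-2,4,S); sL=160/97, sR=160/41; mL=-22080/3977, mR=-80/41; mL+mR=-29840/3977 → advance -1; mR−mL=14320/3977 → turn +1·90°
n=5: pose=(-2,5,E); sL=80/81, sR=80/53; mL=-10720/4293, mR=-40/53; mL+mR=-13960/4293 → advance -1; mR−mL=7480/4293 → turn +1·90°
n=6: pose=(-3,5,N); sL=160/97, sR=32/29; mL=-7744/2813, mR=-16/29; mL+mR=-9296/2813 → advance -1; mR−mL=6192/2813 → turn +1·90°
n=7: pose=(-3,4,W); sL=5, sR=2; mL=-7, mR=-1; mL+mR=-8 → advance -1; mR−mL=6 → turn +1·90°

0 160/97 160/41 -22080/3977 -80/41 -2 4 S
1 80/81 80/53 -10720/4293 -40/53 -2 5 E
2 160/97 32/29 -7744/2813 -16/29 -3 5 N
3 5 2 -7 -1 -3 4 W
4 160/97 160/41 -22080/3977 -80/41 -2 4 S
5 80/81 80/53 -10720/4293 -40/53 -2 5 E
6 160/97 32/29 -7744/2813 -16/29 -3 5 N
7 5 2 -7 -1 -3 4 W
final -2 4 S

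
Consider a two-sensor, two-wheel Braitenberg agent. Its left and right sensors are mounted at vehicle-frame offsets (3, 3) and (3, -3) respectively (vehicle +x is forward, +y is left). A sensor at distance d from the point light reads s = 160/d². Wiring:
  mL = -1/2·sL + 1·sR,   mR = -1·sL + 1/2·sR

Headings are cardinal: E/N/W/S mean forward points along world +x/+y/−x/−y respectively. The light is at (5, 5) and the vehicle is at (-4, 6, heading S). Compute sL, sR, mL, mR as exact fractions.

left sensor world pos  = (-1, 3); dL² = 40
right sensor world pos = (-7, 3); dR² = 148
sL = 160/40 = 4
sR = 160/148 = 40/37
mL = -1/2·sL + 1·sR = -34/37
mR = -1·sL + 1/2·sR = -128/37

4 40/37 -34/37 -128/37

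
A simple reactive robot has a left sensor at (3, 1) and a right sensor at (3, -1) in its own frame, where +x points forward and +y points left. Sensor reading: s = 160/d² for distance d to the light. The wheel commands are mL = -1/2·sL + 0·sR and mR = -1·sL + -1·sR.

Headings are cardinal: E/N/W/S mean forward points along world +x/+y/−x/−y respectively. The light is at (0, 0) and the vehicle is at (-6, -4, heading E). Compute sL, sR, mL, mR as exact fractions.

left sensor world pos  = (-3, -3); dL² = 18
right sensor world pos = (-3, -5); dR² = 34
sL = 160/18 = 80/9
sR = 160/34 = 80/17
mL = -1/2·sL + 0·sR = -40/9
mR = -1·sL + -1·sR = -2080/153

80/9 80/17 -40/9 -2080/153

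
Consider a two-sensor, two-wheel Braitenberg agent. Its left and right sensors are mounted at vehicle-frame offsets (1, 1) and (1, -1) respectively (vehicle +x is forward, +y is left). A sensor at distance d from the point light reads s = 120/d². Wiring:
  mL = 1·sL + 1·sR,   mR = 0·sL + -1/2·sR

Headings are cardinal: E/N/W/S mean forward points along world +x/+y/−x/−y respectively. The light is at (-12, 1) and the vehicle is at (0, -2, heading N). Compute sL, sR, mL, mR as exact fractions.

24/25 120/173 7152/4325 -60/173

left sensor world pos  = (-1, -1); dL² = 125
right sensor world pos = (1, -1); dR² = 173
sL = 120/125 = 24/25
sR = 120/173 = 120/173
mL = 1·sL + 1·sR = 7152/4325
mR = 0·sL + -1/2·sR = -60/173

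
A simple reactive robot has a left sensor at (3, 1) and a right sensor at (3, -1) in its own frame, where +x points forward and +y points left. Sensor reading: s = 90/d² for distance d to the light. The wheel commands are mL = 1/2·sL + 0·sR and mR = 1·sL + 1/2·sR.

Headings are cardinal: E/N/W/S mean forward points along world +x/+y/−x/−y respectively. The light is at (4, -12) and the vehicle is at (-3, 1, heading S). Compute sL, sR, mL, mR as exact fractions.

left sensor world pos  = (-2, -2); dL² = 136
right sensor world pos = (-4, -2); dR² = 164
sL = 90/136 = 45/68
sR = 90/164 = 45/82
mL = 1/2·sL + 0·sR = 45/136
mR = 1·sL + 1/2·sR = 1305/1394

45/68 45/82 45/136 1305/1394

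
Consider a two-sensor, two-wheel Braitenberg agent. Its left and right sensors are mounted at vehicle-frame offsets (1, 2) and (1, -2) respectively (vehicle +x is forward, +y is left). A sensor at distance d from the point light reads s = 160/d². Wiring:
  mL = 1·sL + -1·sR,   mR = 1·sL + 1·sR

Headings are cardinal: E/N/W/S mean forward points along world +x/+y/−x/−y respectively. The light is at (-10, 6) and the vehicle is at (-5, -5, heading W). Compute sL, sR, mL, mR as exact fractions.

32/37 160/97 -2816/3589 9024/3589

left sensor world pos  = (-6, -7); dL² = 185
right sensor world pos = (-6, -3); dR² = 97
sL = 160/185 = 32/37
sR = 160/97 = 160/97
mL = 1·sL + -1·sR = -2816/3589
mR = 1·sL + 1·sR = 9024/3589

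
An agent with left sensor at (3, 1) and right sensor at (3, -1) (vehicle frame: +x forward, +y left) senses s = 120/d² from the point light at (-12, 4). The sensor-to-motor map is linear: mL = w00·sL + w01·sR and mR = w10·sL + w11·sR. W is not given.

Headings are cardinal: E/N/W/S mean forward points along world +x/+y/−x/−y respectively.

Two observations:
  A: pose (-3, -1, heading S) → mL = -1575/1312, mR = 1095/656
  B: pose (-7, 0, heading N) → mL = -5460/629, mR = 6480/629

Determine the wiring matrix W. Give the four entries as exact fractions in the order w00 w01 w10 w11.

-1 -1/2 1 1

obs A: pose=(-3,-1,S) → sL=30/41, sR=15/16, mL=-1575/1312, mR=1095/656
obs B: pose=(-7,0,N) → sL=120/17, sR=120/37, mL=-5460/629, mR=6480/629
sensor matrix S = [[30/41, 15/16], [120/17, 120/37]]; det S = -218925/51578
solve [mL_A; mL_B] = S·[w00; w01] and [mR_A; mR_B] = S·[w10; w11]:
  w00 = -1, w01 = -1/2, w10 = 1, w11 = 1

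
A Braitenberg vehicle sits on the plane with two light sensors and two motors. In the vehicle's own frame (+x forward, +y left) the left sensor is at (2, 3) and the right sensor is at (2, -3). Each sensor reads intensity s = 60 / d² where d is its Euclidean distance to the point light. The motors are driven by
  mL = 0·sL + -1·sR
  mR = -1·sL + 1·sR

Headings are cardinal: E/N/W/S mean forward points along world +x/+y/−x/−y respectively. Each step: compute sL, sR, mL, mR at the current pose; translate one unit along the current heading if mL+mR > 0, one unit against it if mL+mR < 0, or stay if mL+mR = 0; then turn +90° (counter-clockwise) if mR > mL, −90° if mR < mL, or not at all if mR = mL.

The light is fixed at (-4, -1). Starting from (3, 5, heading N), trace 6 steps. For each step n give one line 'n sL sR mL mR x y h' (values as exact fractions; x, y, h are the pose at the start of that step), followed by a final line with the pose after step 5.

0 3/4 15/41 -15/41 -63/164 3 5 N
1 12/29 12/17 -12/17 144/493 3 4 E
2 30/29 6/13 -6/13 -216/377 2 4 N
3 60/113 12/13 -12/13 576/1469 2 3 E
4 3/2 3/5 -3/5 -9/10 1 3 N
5 12/17 60/49 -60/49 432/833 1 2 E
final 0 2 N

n=0: pose=(3,5,N); sL=3/4, sR=15/41; mL=-15/41, mR=-63/164; mL+mR=-3/4 → advance -1; mR−mL=-3/164 → turn -1·90°
n=1: pose=(3,4,E); sL=12/29, sR=12/17; mL=-12/17, mR=144/493; mL+mR=-12/29 → advance -1; mR−mL=492/493 → turn +1·90°
n=2: pose=(2,4,N); sL=30/29, sR=6/13; mL=-6/13, mR=-216/377; mL+mR=-30/29 → advance -1; mR−mL=-42/377 → turn -1·90°
n=3: pose=(2,3,E); sL=60/113, sR=12/13; mL=-12/13, mR=576/1469; mL+mR=-60/113 → advance -1; mR−mL=1932/1469 → turn +1·90°
n=4: pose=(1,3,N); sL=3/2, sR=3/5; mL=-3/5, mR=-9/10; mL+mR=-3/2 → advance -1; mR−mL=-3/10 → turn -1·90°
n=5: pose=(1,2,E); sL=12/17, sR=60/49; mL=-60/49, mR=432/833; mL+mR=-12/17 → advance -1; mR−mL=1452/833 → turn +1·90°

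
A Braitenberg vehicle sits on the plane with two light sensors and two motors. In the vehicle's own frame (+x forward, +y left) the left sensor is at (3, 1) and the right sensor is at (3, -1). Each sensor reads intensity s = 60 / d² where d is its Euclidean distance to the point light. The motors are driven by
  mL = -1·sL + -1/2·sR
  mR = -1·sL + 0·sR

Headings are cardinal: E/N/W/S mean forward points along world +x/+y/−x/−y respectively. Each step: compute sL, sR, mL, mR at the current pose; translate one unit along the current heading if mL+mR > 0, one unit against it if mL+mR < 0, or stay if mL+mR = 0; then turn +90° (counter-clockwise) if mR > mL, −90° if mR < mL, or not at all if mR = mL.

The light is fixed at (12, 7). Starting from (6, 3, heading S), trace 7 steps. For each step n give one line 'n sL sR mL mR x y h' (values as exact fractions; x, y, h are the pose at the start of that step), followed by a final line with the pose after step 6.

0 30/37 30/49 -2025/1813 -30/37 6 3 S
1 60/13 12/5 -378/65 -60/13 6 4 E
2 15/16 5/3 -85/48 -15/16 5 4 N
3 12/25 60/109 -2058/2725 -12/25 5 3 W
4 30/37 30/49 -2025/1813 -30/37 6 3 S
5 60/13 12/5 -378/65 -60/13 6 4 E
6 15/16 5/3 -85/48 -15/16 5 4 N
final 5 3 W

n=0: pose=(6,3,S); sL=30/37, sR=30/49; mL=-2025/1813, mR=-30/37; mL+mR=-3495/1813 → advance -1; mR−mL=15/49 → turn +1·90°
n=1: pose=(6,4,E); sL=60/13, sR=12/5; mL=-378/65, mR=-60/13; mL+mR=-678/65 → advance -1; mR−mL=6/5 → turn +1·90°
n=2: pose=(5,4,N); sL=15/16, sR=5/3; mL=-85/48, mR=-15/16; mL+mR=-65/24 → advance -1; mR−mL=5/6 → turn +1·90°
n=3: pose=(5,3,W); sL=12/25, sR=60/109; mL=-2058/2725, mR=-12/25; mL+mR=-3366/2725 → advance -1; mR−mL=30/109 → turn +1·90°
n=4: pose=(6,3,S); sL=30/37, sR=30/49; mL=-2025/1813, mR=-30/37; mL+mR=-3495/1813 → advance -1; mR−mL=15/49 → turn +1·90°
n=5: pose=(6,4,E); sL=60/13, sR=12/5; mL=-378/65, mR=-60/13; mL+mR=-678/65 → advance -1; mR−mL=6/5 → turn +1·90°
n=6: pose=(5,4,N); sL=15/16, sR=5/3; mL=-85/48, mR=-15/16; mL+mR=-65/24 → advance -1; mR−mL=5/6 → turn +1·90°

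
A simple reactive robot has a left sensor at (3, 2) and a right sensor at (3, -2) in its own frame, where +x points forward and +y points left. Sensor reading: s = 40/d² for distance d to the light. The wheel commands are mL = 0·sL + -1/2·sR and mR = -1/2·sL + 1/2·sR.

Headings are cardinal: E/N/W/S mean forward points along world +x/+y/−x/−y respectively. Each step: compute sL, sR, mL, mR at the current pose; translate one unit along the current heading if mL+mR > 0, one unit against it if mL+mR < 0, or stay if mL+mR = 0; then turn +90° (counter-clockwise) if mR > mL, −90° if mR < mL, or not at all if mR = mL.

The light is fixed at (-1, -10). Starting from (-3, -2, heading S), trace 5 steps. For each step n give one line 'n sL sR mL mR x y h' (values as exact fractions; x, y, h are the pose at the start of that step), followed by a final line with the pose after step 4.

n=0: pose=(-3,-2,S); sL=8/5, sR=40/41; mL=-20/41, mR=-64/205; mL+mR=-4/5 → advance -1; mR−mL=36/205 → turn +1·90°
n=1: pose=(-3,-1,E); sL=20/61, sR=4/5; mL=-2/5, mR=72/305; mL+mR=-10/61 → advance -1; mR−mL=194/305 → turn +1·90°
n=2: pose=(-4,-1,N); sL=40/169, sR=8/29; mL=-4/29, mR=96/4901; mL+mR=-20/169 → advance -1; mR−mL=772/4901 → turn +1·90°
n=3: pose=(-4,-2,W); sL=5/9, sR=5/17; mL=-5/34, mR=-20/153; mL+mR=-5/18 → advance -1; mR−mL=5/306 → turn +1·90°
n=4: pose=(-3,-2,S); sL=8/5, sR=40/41; mL=-20/41, mR=-64/205; mL+mR=-4/5 → advance -1; mR−mL=36/205 → turn +1·90°

0 8/5 40/41 -20/41 -64/205 -3 -2 S
1 20/61 4/5 -2/5 72/305 -3 -1 E
2 40/169 8/29 -4/29 96/4901 -4 -1 N
3 5/9 5/17 -5/34 -20/153 -4 -2 W
4 8/5 40/41 -20/41 -64/205 -3 -2 S
final -3 -1 E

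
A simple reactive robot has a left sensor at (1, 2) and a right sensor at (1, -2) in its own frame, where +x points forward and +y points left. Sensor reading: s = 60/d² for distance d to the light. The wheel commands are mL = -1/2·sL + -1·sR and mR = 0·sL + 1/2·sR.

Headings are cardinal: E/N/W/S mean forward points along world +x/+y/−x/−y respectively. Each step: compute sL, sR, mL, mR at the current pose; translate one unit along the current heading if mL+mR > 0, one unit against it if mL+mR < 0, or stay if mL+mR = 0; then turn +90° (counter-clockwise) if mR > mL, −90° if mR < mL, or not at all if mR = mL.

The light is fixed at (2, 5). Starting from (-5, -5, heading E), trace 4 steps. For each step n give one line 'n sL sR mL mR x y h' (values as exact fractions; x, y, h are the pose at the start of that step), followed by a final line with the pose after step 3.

n=0: pose=(-5,-5,E); sL=3/5, sR=1/3; mL=-19/30, mR=1/6; mL+mR=-7/15 → advance -1; mR−mL=4/5 → turn +1·90°
n=1: pose=(-6,-5,N); sL=60/181, sR=20/39; mL=-4790/7059, mR=10/39; mL+mR=-2980/7059 → advance -1; mR−mL=2200/2353 → turn +1·90°
n=2: pose=(-6,-6,W); sL=6/25, sR=10/27; mL=-331/675, mR=5/27; mL+mR=-206/675 → advance -1; mR−mL=152/225 → turn +1·90°
n=3: pose=(-5,-6,S); sL=60/169, sR=4/15; mL=-1126/2535, mR=2/15; mL+mR=-788/2535 → advance -1; mR−mL=488/845 → turn +1·90°

0 3/5 1/3 -19/30 1/6 -5 -5 E
1 60/181 20/39 -4790/7059 10/39 -6 -5 N
2 6/25 10/27 -331/675 5/27 -6 -6 W
3 60/169 4/15 -1126/2535 2/15 -5 -6 S
final -5 -5 E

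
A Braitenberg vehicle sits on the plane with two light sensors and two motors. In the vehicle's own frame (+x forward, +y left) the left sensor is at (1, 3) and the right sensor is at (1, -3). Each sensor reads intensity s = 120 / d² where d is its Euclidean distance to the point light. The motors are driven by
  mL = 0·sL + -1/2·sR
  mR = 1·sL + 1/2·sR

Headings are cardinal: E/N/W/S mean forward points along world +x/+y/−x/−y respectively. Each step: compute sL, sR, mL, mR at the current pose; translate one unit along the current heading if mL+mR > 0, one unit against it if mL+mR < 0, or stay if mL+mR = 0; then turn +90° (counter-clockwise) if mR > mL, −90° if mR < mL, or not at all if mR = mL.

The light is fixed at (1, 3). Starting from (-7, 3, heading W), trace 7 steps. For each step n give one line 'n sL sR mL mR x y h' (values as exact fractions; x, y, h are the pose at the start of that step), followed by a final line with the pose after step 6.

n=0: pose=(-7,3,W); sL=4/3, sR=4/3; mL=-2/3, mR=2; mL+mR=4/3 → advance +1; mR−mL=8/3 → turn +1·90°
n=1: pose=(-8,3,S); sL=120/37, sR=24/29; mL=-12/29, mR=3924/1073; mL+mR=120/37 → advance +1; mR−mL=4368/1073 → turn +1·90°
n=2: pose=(-8,2,E); sL=30/17, sR=3/2; mL=-3/4, mR=171/68; mL+mR=30/17 → advance +1; mR−mL=111/34 → turn +1·90°
n=3: pose=(-7,2,N); sL=120/121, sR=24/5; mL=-12/5, mR=2052/605; mL+mR=120/121 → advance +1; mR−mL=3504/605 → turn +1·90°
n=4: pose=(-7,3,W); sL=4/3, sR=4/3; mL=-2/3, mR=2; mL+mR=4/3 → advance +1; mR−mL=8/3 → turn +1·90°
n=5: pose=(-8,3,S); sL=120/37, sR=24/29; mL=-12/29, mR=3924/1073; mL+mR=120/37 → advance +1; mR−mL=4368/1073 → turn +1·90°
n=6: pose=(-8,2,E); sL=30/17, sR=3/2; mL=-3/4, mR=171/68; mL+mR=30/17 → advance +1; mR−mL=111/34 → turn +1·90°

0 4/3 4/3 -2/3 2 -7 3 W
1 120/37 24/29 -12/29 3924/1073 -8 3 S
2 30/17 3/2 -3/4 171/68 -8 2 E
3 120/121 24/5 -12/5 2052/605 -7 2 N
4 4/3 4/3 -2/3 2 -7 3 W
5 120/37 24/29 -12/29 3924/1073 -8 3 S
6 30/17 3/2 -3/4 171/68 -8 2 E
final -7 2 N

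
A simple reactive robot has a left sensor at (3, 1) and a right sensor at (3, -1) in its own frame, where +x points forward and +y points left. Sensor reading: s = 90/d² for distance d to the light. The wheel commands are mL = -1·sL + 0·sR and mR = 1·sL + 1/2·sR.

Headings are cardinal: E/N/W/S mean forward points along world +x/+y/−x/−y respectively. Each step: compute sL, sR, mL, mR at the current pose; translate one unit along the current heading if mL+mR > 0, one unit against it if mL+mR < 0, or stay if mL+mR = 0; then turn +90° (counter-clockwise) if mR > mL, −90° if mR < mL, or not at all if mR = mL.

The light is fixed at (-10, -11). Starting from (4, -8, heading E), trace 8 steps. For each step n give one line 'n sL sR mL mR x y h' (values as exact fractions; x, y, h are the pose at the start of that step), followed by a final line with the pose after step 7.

0 18/61 90/293 -18/61 8019/17873 4 -8 E
1 45/116 45/146 -45/116 2295/4234 5 -8 N
2 10/17 90/169 -10/17 2455/2873 5 -7 W
3 45/113 9/17 -45/113 2547/3842 4 -7 S
4 18/61 90/293 -18/61 8019/17873 4 -8 E
5 45/116 45/146 -45/116 2295/4234 5 -8 N
6 10/17 90/169 -10/17 2455/2873 5 -7 W
7 45/113 9/17 -45/113 2547/3842 4 -7 S
final 4 -8 E

n=0: pose=(4,-8,E); sL=18/61, sR=90/293; mL=-18/61, mR=8019/17873; mL+mR=45/293 → advance +1; mR−mL=13293/17873 → turn +1·90°
n=1: pose=(5,-8,N); sL=45/116, sR=45/146; mL=-45/116, mR=2295/4234; mL+mR=45/292 → advance +1; mR−mL=7875/8468 → turn +1·90°
n=2: pose=(5,-7,W); sL=10/17, sR=90/169; mL=-10/17, mR=2455/2873; mL+mR=45/169 → advance +1; mR−mL=4145/2873 → turn +1·90°
n=3: pose=(4,-7,S); sL=45/113, sR=9/17; mL=-45/113, mR=2547/3842; mL+mR=9/34 → advance +1; mR−mL=4077/3842 → turn +1·90°
n=4: pose=(4,-8,E); sL=18/61, sR=90/293; mL=-18/61, mR=8019/17873; mL+mR=45/293 → advance +1; mR−mL=13293/17873 → turn +1·90°
n=5: pose=(5,-8,N); sL=45/116, sR=45/146; mL=-45/116, mR=2295/4234; mL+mR=45/292 → advance +1; mR−mL=7875/8468 → turn +1·90°
n=6: pose=(5,-7,W); sL=10/17, sR=90/169; mL=-10/17, mR=2455/2873; mL+mR=45/169 → advance +1; mR−mL=4145/2873 → turn +1·90°
n=7: pose=(4,-7,S); sL=45/113, sR=9/17; mL=-45/113, mR=2547/3842; mL+mR=9/34 → advance +1; mR−mL=4077/3842 → turn +1·90°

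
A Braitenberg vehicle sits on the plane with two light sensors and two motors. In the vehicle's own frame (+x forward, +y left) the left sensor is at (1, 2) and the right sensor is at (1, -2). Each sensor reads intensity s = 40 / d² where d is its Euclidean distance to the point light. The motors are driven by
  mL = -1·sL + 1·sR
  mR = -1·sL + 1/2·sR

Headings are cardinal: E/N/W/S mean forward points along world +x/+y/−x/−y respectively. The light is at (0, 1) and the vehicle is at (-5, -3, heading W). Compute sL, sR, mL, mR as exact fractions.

5/9 1 4/9 -1/18

left sensor world pos  = (-6, -5); dL² = 72
right sensor world pos = (-6, -1); dR² = 40
sL = 40/72 = 5/9
sR = 40/40 = 1
mL = -1·sL + 1·sR = 4/9
mR = -1·sL + 1/2·sR = -1/18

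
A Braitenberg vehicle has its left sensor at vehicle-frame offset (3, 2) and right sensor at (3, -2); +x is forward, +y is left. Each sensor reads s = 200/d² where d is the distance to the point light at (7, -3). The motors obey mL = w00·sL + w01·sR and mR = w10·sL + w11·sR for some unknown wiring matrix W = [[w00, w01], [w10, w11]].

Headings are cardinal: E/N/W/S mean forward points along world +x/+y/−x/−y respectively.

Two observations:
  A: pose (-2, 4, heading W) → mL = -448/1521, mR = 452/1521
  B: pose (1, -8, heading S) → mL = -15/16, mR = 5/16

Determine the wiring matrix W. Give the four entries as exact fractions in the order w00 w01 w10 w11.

-1 1 -1/2 1

obs A: pose=(-2,4,W) → sL=200/169, sR=8/9, mL=-448/1521, mR=452/1521
obs B: pose=(1,-8,S) → sL=5/2, sR=25/16, mL=-15/16, mR=5/16
sensor matrix S = [[200/169, 8/9], [5/2, 25/16]]; det S = -1135/3042
solve [mL_A; mL_B] = S·[w00; w01] and [mR_A; mR_B] = S·[w10; w11]:
  w00 = -1, w01 = 1, w10 = -1/2, w11 = 1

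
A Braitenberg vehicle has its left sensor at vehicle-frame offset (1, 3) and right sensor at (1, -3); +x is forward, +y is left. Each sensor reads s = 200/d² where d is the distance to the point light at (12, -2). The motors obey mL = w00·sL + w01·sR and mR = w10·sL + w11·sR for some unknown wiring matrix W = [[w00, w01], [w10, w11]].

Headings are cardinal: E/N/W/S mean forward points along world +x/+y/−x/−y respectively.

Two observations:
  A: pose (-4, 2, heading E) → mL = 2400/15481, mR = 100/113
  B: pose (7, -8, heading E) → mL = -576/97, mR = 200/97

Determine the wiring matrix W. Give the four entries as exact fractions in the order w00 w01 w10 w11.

-1 1 0 1

obs A: pose=(-4,2,E) → sL=100/137, sR=100/113, mL=2400/15481, mR=100/113
obs B: pose=(7,-8,E) → sL=8, sR=200/97, mL=-576/97, mR=200/97
sensor matrix S = [[100/137, 100/113], [8, 200/97]]; det S = -8371200/1501657
solve [mL_A; mL_B] = S·[w00; w01] and [mR_A; mR_B] = S·[w10; w11]:
  w00 = -1, w01 = 1, w10 = 0, w11 = 1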